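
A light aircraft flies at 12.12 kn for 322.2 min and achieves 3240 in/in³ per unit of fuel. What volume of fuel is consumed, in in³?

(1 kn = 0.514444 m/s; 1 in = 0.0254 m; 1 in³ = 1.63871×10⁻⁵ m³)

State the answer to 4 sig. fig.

1465 in³

12.12 kn → 6.23506 m/s
322.2 min → 19332 s
d = v × t = 6.23506 × 19332 = 120536 m
3240 in/in³ → 5.022×10⁶ m/m³
V = d / (distance per unit fuel) = 120536 / 5.022×10⁶ = 0.0240016 m³
In in³: 0.0240016 / 1.63871×10⁻⁵ = 1464.66 in³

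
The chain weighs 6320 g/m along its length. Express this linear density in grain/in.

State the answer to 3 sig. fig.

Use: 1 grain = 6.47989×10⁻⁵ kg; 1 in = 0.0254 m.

2480 grain/in

6320 g/m × 0.001 kg/g = 6.32 kg/m
6.32 kg/m ÷ 6.47989×10⁻⁵ kg/grain × 0.0254 m/in = 2477.33 grain/in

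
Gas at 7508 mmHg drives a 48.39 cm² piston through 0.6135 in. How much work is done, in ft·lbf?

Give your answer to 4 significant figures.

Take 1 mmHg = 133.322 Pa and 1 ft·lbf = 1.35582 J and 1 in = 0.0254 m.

55.67 ft·lbf

7508 mmHg → 1.00098×10⁶ Pa
48.39 cm² → 0.004839 m²
F = P × A = 1.00098×10⁶ × 0.004839 = 4843.74 N
0.6135 in → 0.0155829 m
W = F × d = 4843.74 × 0.0155829 = 75.4795 J
In ft·lbf: 75.4795 / 1.35582 = 55.6707 ft·lbf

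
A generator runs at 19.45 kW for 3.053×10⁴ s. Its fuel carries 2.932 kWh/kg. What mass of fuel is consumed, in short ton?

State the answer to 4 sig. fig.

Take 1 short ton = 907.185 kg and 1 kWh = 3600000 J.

0.06201 short ton

19.45 kW → 19450 W
E = P × t = 19450 × 30530 = 5.93808×10⁸ J
2.932 kWh/kg → 1.05552×10⁷ J/kg
m = E / e_s = 5.93808×10⁸ / 1.05552×10⁷ = 56.2574 kg
In short ton: 56.2574 / 907.185 = 0.0620132 short ton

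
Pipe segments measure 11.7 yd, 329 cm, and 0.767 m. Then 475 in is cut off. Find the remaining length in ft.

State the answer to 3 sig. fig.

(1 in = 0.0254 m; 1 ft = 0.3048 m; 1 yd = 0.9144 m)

11.7 yd × 0.9144 = 10.6985 m
329 cm × 0.01 = 3.29 m
0.767 m (already m)
475 in × 0.0254 = 12.065 m
Net: 10.6985 + 3.29 + 0.767 − 12.065 = 2.6905 m
In ft: 2.6905 / 0.3048 = 8.8271 ft

8.83 ft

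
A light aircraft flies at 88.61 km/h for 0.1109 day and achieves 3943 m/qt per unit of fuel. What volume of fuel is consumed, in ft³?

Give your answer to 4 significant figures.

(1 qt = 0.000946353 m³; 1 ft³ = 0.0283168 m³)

1.999 ft³

88.61 km/h → 24.6139 m/s
0.1109 day → 9581.76 s
d = v × t = 24.6139 × 9581.76 = 235844 m
3943 m/qt → 4.16652×10⁶ m/m³
V = d / (distance per unit fuel) = 235844 / 4.16652×10⁶ = 0.0566046 m³
In ft³: 0.0566046 / 0.0283168 = 1.99898 ft³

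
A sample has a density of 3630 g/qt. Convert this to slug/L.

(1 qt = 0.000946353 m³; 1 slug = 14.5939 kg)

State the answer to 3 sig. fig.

3630 g/qt × 0.001 kg/g ÷ 0.000946353 m³/qt = 3835.78 kg/m³
3835.78 kg/m³ ÷ 14.5939 kg/slug × 0.001 m³/L = 0.262834 slug/L

0.263 slug/L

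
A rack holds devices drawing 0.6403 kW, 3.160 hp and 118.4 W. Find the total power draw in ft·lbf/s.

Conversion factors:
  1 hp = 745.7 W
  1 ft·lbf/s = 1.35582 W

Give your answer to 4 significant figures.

0.6403 kW × 1000 → 640.3 W
3.160 hp × 745.7 → 2356.41 W
118.4 W (already W)
Sum: 640.3 + 2356.41 + 118.4 = 3115.11 W
In ft·lbf/s: 3115.11 / 1.35582 = 2297.58 ft·lbf/s

2298 ft·lbf/s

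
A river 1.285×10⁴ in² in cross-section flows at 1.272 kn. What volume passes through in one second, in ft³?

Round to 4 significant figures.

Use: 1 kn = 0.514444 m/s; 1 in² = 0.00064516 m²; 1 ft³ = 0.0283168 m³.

1.272 kn × 0.514444 → 0.654373 m/s
1.285×10⁴ in² × 0.00064516 → 8.29031 m²
V = v × A × t = 0.654373 m/s × 8.29031 m² × 1 s = 5.42496 m³
5.42496 m³ ÷ (0.0283168 m³/ft³) = 191.581 ft³

191.6 ft³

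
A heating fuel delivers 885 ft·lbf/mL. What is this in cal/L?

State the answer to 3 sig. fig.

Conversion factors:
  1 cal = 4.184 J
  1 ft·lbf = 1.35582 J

2.87×10⁵ cal/L

885 ft·lbf/mL × 1.35582 J/ft·lbf ÷ 10⁻⁶ m³/mL = 1.1999×10⁹ J/m³
1.1999×10⁹ J/m³ ÷ 4.184 J/cal × 0.001 m³/L = 286783 cal/L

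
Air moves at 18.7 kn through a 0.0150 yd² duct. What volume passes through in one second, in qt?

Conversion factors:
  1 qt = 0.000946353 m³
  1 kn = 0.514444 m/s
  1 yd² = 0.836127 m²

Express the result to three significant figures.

127 qt

18.7 kn × 0.514444 → 9.6201 m/s
0.0150 yd² × 0.836127 → 0.0125419 m²
V = v × A × t = 9.6201 m/s × 0.0125419 m² × 1 s = 0.120654 m³
0.120654 m³ ÷ (0.000946353 m³/qt) = 127.494 qt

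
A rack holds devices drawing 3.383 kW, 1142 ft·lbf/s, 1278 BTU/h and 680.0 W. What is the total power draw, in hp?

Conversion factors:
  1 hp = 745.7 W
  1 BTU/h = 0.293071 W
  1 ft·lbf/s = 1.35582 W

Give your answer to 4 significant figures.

8.027 hp

3.383 kW × 1000 → 3383 W
1142 ft·lbf/s × 1.35582 → 1548.35 W
1278 BTU/h × 0.293071 → 374.545 W
680.0 W (already W)
Combined: 3383 + 1548.35 + 374.545 + 680 = 5985.9 W
In hp: 5985.9 / 745.7 = 8.02722 hp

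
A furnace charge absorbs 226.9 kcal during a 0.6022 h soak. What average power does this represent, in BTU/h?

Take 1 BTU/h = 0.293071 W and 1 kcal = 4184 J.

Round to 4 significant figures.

226.9 kcal × 4184 = 949350 J
0.6022 h × 3600 = 2167.92 s
P = E / t = 949350 J / 2167.92 s = 437.908 W
437.908 W ÷ (0.293071 W/BTU/h) = 1494.2 BTU/h

1494 BTU/h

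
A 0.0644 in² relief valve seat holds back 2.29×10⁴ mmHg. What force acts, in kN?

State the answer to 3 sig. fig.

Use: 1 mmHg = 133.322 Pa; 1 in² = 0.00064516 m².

0.127 kN

2.29×10⁴ mmHg × 133.322 → 3.05307×10⁶ Pa
0.0644 in² × 0.00064516 → 4.15483×10⁻⁵ m²
F = P × A = 3.05307×10⁶ Pa × 4.15483×10⁻⁵ m² = 126.85 N
126.85 N ÷ (1000 N/kN) = 0.12685 kN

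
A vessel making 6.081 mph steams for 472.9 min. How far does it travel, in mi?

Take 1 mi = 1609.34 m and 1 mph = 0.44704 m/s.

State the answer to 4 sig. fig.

47.93 mi

6.081 mph × 0.44704 = 2.71845 m/s
472.9 min × 60 = 28374 s
d = v × t = 2.71845 m/s × 28374 s = 77133.3 m
77133.3 m ÷ (1609.34 m/mi) = 47.9285 mi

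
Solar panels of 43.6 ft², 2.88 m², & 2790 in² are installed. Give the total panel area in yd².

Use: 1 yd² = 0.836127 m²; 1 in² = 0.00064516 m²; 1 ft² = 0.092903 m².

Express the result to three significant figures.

43.6 ft² × 0.092903 → 4.05057 m²
2.88 m² (already m²)
2790 in² × 0.00064516 → 1.8 m²
Sum: 4.05057 + 2.88 + 1.8 = 8.73057 m²
In yd²: 8.73057 / 0.836127 = 10.4417 yd²

10.4 yd²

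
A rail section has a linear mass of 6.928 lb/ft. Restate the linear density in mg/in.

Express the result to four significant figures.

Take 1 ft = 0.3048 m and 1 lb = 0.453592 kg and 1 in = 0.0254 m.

2.619×10⁵ mg/in

6.928 lb/ft × 0.453592 kg/lb ÷ 0.3048 m/ft = 10.31 kg/m
10.31 kg/m ÷ 10⁻⁶ kg/mg × 0.0254 m/in = 261874 mg/in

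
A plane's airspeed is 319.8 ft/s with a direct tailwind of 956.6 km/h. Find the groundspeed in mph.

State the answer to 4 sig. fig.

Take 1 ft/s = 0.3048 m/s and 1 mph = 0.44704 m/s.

812.4 mph

319.8 ft/s × 0.3048 → 97.475 m/s
956.6 km/h × (1/3.6) → 265.722 m/s
Combined: 97.475 + 265.722 = 363.197 m/s
In mph: 363.197 / 0.44704 = 812.449 mph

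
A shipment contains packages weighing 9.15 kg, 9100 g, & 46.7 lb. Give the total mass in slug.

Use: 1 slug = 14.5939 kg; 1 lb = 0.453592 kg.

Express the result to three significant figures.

9.15 kg (already kg)
9100 g × 0.001 = 9.1 kg
46.7 lb × 0.453592 = 21.1827 kg
Total: 9.15 + 9.1 + 21.1827 = 39.4327 kg
In slug: 39.4327 / 14.5939 = 2.702 slug

2.70 slug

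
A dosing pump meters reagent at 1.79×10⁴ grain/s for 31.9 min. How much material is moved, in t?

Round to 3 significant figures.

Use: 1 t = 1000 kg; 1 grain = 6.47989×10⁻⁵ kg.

2.22 t

1.79×10⁴ grain/s → 1.1599 kg/s
31.9 min → 1914 s
m = ṁ × t = 1.1599 × 1914 = 2220.05 kg
In t: 2220.05 / 1000 = 2.22005 t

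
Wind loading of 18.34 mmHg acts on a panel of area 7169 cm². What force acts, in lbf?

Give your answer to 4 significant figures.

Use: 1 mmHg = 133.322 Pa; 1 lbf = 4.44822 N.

394.1 lbf

18.34 mmHg × 133.322 = 2445.13 Pa
7169 cm² × 0.0001 = 0.7169 m²
F = P × A = 2445.13 Pa × 0.7169 m² = 1752.91 N
1752.91 N ÷ (4.44822 N/lbf) = 394.07 lbf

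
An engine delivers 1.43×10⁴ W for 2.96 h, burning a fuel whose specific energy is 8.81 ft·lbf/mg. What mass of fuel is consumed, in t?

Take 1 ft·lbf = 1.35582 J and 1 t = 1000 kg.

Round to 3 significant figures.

0.0128 t

2.96 h → 10656 s
E = P × t = 14300 × 10656 = 1.52381×10⁸ J
8.81 ft·lbf/mg → 1.19448×10⁷ J/kg
m = E / e_s = 1.52381×10⁸ / 1.19448×10⁷ = 12.7571 kg
In t: 12.7571 / 1000 = 0.0127571 t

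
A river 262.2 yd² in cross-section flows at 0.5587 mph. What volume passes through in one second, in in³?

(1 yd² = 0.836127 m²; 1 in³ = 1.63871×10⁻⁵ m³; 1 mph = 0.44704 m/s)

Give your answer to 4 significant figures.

0.5587 mph × 0.44704 = 0.249761 m/s
262.2 yd² × 0.836127 = 219.232 m²
V = v × A × t = 0.249761 m/s × 219.232 m² × 1 s = 54.7556 m³
54.7556 m³ ÷ (1.63871×10⁻⁵ m³/in³) = 3.34138×10⁶ in³

3.341×10⁶ in³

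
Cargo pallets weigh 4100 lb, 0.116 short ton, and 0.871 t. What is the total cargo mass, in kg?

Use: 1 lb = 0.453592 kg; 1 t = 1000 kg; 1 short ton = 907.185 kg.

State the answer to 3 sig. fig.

2840 kg

4100 lb × 0.453592 = 1859.73 kg
0.116 short ton × 907.185 = 105.233 kg
0.871 t × 1000 = 871 kg
Combined: 1859.73 + 105.233 + 871 = 2835.96 kg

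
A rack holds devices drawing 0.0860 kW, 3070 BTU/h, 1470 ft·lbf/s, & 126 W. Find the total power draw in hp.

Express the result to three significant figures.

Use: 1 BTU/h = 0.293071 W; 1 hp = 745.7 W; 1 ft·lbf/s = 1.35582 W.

4.16 hp

0.0860 kW × 1000 = 86 W
3070 BTU/h × 0.293071 = 899.728 W
1470 ft·lbf/s × 1.35582 = 1993.06 W
126 W (already W)
Total: 86 + 899.728 + 1993.06 + 126 = 3104.79 W
In hp: 3104.79 / 745.7 = 4.16359 hp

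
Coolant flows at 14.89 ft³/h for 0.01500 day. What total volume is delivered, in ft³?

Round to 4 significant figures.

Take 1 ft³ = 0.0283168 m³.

14.89 ft³/h → 1.17121×10⁻⁴ m³/s
0.01500 day → 1296 s
V = Q × t = 1.17121×10⁻⁴ × 1296 = 0.151789 m³
In ft³: 0.151789 / 0.0283168 = 5.36039 ft³

5.360 ft³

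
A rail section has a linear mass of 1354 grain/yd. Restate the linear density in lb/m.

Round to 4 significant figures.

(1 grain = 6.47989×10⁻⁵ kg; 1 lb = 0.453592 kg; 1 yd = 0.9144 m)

1354 grain/yd × 6.47989×10⁻⁵ kg/grain ÷ 0.9144 m/yd = 0.0959511 kg/m
0.0959511 kg/m ÷ 0.453592 kg/lb = 0.211536 lb/m

0.2115 lb/m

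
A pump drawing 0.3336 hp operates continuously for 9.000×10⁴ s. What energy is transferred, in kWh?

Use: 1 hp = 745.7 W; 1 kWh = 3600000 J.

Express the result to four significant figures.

6.219 kWh

0.3336 hp × 745.7 → 248.766 W
E = P × t = 248.766 W × 90000 s = 2.23889×10⁷ J
2.23889×10⁷ J ÷ (3600000 J/kWh) = 6.21914 kWh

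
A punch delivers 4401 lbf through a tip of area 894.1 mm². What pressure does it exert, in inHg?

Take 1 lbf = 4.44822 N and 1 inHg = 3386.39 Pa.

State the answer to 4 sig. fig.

4401 lbf × 4.44822 → 19576.6 N
894.1 mm² × 10⁻⁶ → 8.941×10⁻⁴ m²
P = F / A = 19576.6 N / 8.941×10⁻⁴ m² = 2.18953×10⁷ Pa
2.18953×10⁷ Pa ÷ (3386.39 Pa/inHg) = 6465.68 inHg

6466 inHg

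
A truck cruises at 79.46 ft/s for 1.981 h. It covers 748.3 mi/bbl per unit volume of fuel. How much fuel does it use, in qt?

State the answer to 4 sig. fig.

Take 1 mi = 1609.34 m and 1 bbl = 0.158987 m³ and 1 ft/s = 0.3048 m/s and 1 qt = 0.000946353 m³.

24.10 qt

79.46 ft/s → 24.2194 m/s
1.981 h → 7131.6 s
d = v × t = 24.2194 × 7131.6 = 172723 m
748.3 mi/bbl → 7.57464×10⁶ m/m³
V = d / (distance per unit fuel) = 172723 / 7.57464×10⁶ = 0.0228028 m³
In qt: 0.0228028 / 0.000946353 = 24.0954 qt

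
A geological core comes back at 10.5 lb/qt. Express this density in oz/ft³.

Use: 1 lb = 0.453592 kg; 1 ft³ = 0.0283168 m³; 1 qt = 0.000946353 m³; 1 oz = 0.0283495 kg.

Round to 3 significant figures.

10.5 lb/qt × 0.453592 kg/lb ÷ 0.000946353 m³/qt = 5032.71 kg/m³
5032.71 kg/m³ ÷ 0.0283495 kg/oz × 0.0283168 m³/ft³ = 5026.9 oz/ft³

5030 oz/ft³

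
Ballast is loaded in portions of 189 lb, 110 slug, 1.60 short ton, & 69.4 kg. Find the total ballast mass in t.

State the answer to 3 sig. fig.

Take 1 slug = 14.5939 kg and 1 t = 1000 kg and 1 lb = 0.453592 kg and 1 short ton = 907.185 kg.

3.21 t

189 lb × 0.453592 = 85.7289 kg
110 slug × 14.5939 = 1605.33 kg
1.60 short ton × 907.185 = 1451.5 kg
69.4 kg (already kg)
Combined: 85.7289 + 1605.33 + 1451.5 + 69.4 = 3211.96 kg
In t: 3211.96 / 1000 = 3.21196 t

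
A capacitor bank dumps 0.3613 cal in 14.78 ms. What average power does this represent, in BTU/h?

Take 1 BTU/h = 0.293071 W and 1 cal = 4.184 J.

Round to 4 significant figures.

0.3613 cal × 4.184 = 1.51168 J
14.78 ms × 0.001 = 0.01478 s
P = E / t = 1.51168 J / 0.01478 s = 102.279 W
102.279 W ÷ (0.293071 W/BTU/h) = 348.991 BTU/h

349.0 BTU/h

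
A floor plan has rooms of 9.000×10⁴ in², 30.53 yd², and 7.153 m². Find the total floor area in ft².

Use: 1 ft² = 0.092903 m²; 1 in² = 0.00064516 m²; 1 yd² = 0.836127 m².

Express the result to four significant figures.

9.000×10⁴ in² × 0.00064516 = 58.0644 m²
30.53 yd² × 0.836127 = 25.527 m²
7.153 m² (already m²)
Combined: 58.0644 + 25.527 + 7.153 = 90.7444 m²
In ft²: 90.7444 / 0.092903 = 976.765 ft²

976.8 ft²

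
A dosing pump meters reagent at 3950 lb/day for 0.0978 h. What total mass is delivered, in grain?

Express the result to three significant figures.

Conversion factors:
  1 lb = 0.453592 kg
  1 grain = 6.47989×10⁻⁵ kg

1.13×10⁵ grain

3950 lb/day → 0.0207371 kg/s
0.0978 h → 352.08 s
m = ṁ × t = 0.0207371 × 352.08 = 7.30112 kg
In grain: 7.30112 / 6.47989×10⁻⁵ = 112674 grain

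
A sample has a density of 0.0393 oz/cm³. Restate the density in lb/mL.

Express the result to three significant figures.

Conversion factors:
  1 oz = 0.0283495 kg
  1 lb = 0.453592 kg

0.0393 oz/cm³ × 0.0283495 kg/oz ÷ 10⁻⁶ m³/cm³ = 1114.14 kg/m³
1114.14 kg/m³ ÷ 0.453592 kg/lb × 10⁻⁶ m³/mL = 0.00245626 lb/mL

0.00246 lb/mL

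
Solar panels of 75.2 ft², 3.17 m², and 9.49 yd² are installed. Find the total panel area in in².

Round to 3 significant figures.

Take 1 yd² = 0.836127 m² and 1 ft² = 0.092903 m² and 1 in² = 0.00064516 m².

75.2 ft² × 0.092903 = 6.98631 m²
3.17 m² (already m²)
9.49 yd² × 0.836127 = 7.93485 m²
Sum: 6.98631 + 3.17 + 7.93485 = 18.0912 m²
In in²: 18.0912 / 0.00064516 = 28041.4 in²

2.80×10⁴ in²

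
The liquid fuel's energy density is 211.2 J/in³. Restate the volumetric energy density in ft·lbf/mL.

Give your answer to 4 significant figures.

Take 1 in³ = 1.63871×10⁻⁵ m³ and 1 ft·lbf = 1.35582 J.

211.2 J/in³ ÷ 1.63871×10⁻⁵ m³/in³ = 1.28882×10⁷ J/m³
1.28882×10⁷ J/m³ ÷ 1.35582 J/ft·lbf × 10⁻⁶ m³/mL = 9.50583 ft·lbf/mL

9.506 ft·lbf/mL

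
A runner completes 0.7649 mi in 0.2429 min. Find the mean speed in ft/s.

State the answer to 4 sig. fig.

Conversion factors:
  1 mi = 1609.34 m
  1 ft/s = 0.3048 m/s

0.7649 mi × 1609.34 → 1230.98 m
0.2429 min × 60 → 14.574 s
v = d / t = 1230.98 m / 14.574 s = 84.4641 m/s
84.4641 m/s ÷ (0.3048 m/s/ft/s) = 277.113 ft/s

277.1 ft/s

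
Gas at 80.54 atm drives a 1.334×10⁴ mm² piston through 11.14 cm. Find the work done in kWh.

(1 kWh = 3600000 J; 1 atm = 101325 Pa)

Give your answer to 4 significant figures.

0.003369 kWh

80.54 atm → 8.16072×10⁶ Pa
1.334×10⁴ mm² → 0.01334 m²
F = P × A = 8.16072×10⁶ × 0.01334 = 108864 N
11.14 cm → 0.1114 m
W = F × d = 108864 × 0.1114 = 12127.4 J
In kWh: 12127.4 / 3600000 = 0.00336872 kWh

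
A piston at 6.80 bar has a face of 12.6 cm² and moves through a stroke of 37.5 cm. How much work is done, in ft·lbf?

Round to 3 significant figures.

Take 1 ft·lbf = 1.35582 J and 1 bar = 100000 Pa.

6.80 bar → 680000 Pa
12.6 cm² → 0.00126 m²
F = P × A = 680000 × 0.00126 = 856.8 N
37.5 cm → 0.375 m
W = F × d = 856.8 × 0.375 = 321.3 J
In ft·lbf: 321.3 / 1.35582 = 236.978 ft·lbf

237 ft·lbf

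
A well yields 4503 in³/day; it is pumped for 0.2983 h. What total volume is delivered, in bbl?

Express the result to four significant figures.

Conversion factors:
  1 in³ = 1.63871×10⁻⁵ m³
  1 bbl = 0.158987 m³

4503 in³/day → 8.54064×10⁻⁷ m³/s
0.2983 h → 1073.88 s
V = Q × t = 8.54064×10⁻⁷ × 1073.88 = 9.17162×10⁻⁴ m³
In bbl: 9.17162×10⁻⁴ / 0.158987 = 0.00576879 bbl

0.005769 bbl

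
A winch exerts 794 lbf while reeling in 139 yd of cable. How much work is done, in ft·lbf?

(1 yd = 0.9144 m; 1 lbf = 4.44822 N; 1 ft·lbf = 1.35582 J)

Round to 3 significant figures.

794 lbf × 4.44822 → 3531.89 N
139 yd × 0.9144 → 127.102 m
W = F × d = 3531.89 N × 127.102 m = 448910 J
448910 J ÷ (1.35582 J/ft·lbf) = 331099 ft·lbf

3.31×10⁵ ft·lbf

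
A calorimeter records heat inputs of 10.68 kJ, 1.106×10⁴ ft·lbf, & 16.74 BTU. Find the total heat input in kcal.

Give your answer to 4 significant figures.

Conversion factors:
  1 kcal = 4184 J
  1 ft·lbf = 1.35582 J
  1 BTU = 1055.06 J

10.68 kJ × 1000 → 10680 J
1.106×10⁴ ft·lbf × 1.35582 → 14995.4 J
16.74 BTU × 1055.06 → 17661.7 J
Total: 10680 + 14995.4 + 17661.7 = 43337.1 J
In kcal: 43337.1 / 4184 = 10.3578 kcal

10.36 kcal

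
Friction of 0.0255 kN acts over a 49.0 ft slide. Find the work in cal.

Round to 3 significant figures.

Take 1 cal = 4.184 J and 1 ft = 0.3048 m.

0.0255 kN × 1000 = 25.5 N
49.0 ft × 0.3048 = 14.9352 m
W = F × d = 25.5 N × 14.9352 m = 380.848 J
380.848 J ÷ (4.184 J/cal) = 91.0249 cal

91.0 cal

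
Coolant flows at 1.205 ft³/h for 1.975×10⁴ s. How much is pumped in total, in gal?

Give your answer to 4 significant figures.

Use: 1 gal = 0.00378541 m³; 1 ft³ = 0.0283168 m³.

1.205 ft³/h → 9.47826×10⁻⁶ m³/s
V = Q × t = 9.47826×10⁻⁶ × 19750 = 0.187196 m³
In gal: 0.187196 / 0.00378541 = 49.452 gal

49.45 gal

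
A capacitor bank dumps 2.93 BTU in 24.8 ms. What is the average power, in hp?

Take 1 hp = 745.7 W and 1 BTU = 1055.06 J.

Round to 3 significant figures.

2.93 BTU × 1055.06 → 3091.33 J
24.8 ms × 0.001 → 0.0248 s
P = E / t = 3091.33 J / 0.0248 s = 124650 W
124650 W ÷ (745.7 W/hp) = 167.158 hp

167 hp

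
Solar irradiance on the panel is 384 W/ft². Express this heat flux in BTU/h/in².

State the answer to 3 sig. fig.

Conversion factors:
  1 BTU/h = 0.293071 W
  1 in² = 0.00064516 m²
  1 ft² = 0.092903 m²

384 W/ft² ÷ 0.092903 m²/ft² = 4133.34 W/m²
4133.34 W/m² ÷ 0.293071 W/BTU/h × 0.00064516 m²/in² = 9.09904 BTU/h/in²

9.10 BTU/h/in²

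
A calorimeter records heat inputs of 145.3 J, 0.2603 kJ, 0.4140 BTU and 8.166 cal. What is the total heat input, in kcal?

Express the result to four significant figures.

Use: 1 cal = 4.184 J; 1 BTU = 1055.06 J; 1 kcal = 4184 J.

0.2095 kcal

145.3 J (already J)
0.2603 kJ × 1000 = 260.3 J
0.4140 BTU × 1055.06 = 436.795 J
8.166 cal × 4.184 = 34.1665 J
Total: 145.3 + 260.3 + 436.795 + 34.1665 = 876.562 J
In kcal: 876.562 / 4184 = 0.209503 kcal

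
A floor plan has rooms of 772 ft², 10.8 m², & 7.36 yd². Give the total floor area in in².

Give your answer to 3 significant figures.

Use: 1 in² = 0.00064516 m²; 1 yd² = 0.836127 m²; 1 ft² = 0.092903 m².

772 ft² × 0.092903 = 71.7211 m²
10.8 m² (already m²)
7.36 yd² × 0.836127 = 6.15389 m²
Combined: 71.7211 + 10.8 + 6.15389 = 88.675 m²
In in²: 88.675 / 0.00064516 = 137447 in²

1.37×10⁵ in²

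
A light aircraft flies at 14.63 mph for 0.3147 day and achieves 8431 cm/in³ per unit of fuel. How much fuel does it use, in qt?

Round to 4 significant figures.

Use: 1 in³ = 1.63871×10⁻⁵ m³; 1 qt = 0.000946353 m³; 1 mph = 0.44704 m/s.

36.52 qt

14.63 mph → 6.5402 m/s
0.3147 day → 27190.1 s
d = v × t = 6.5402 × 27190.1 = 177829 m
8431 cm/in³ → 5.1449×10⁶ m/m³
V = d / (distance per unit fuel) = 177829 / 5.1449×10⁶ = 0.0345641 m³
In qt: 0.0345641 / 0.000946353 = 36.5235 qt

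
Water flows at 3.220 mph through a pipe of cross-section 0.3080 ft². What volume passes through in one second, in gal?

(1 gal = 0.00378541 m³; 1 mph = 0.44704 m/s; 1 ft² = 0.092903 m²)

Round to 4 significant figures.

3.220 mph × 0.44704 → 1.43947 m/s
0.3080 ft² × 0.092903 → 0.0286141 m²
V = v × A × t = 1.43947 m/s × 0.0286141 m² × 1 s = 0.0411891 m³
0.0411891 m³ ÷ (0.00378541 m³/gal) = 10.881 gal

10.88 gal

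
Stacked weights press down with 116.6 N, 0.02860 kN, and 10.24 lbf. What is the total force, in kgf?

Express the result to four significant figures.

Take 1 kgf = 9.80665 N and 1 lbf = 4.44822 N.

116.6 N (already N)
0.02860 kN × 1000 → 28.6 N
10.24 lbf × 4.44822 → 45.5498 N
Sum: 116.6 + 28.6 + 45.5498 = 190.75 N
In kgf: 190.75 / 9.80665 = 19.4511 kgf

19.45 kgf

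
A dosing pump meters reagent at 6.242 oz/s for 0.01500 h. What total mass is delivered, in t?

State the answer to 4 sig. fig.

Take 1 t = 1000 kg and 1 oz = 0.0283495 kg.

0.009556 t

6.242 oz/s → 0.176958 kg/s
0.01500 h → 54 s
m = ṁ × t = 0.176958 × 54 = 9.55573 kg
In t: 9.55573 / 1000 = 0.00955573 t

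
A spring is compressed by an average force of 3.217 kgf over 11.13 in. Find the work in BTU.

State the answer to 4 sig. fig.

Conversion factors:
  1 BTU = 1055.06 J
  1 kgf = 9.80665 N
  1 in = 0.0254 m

3.217 kgf × 9.80665 → 31.548 N
11.13 in × 0.0254 → 0.282702 m
W = F × d = 31.548 N × 0.282702 m = 8.91868 J
8.91868 J ÷ (1055.06 J/BTU) = 0.00845324 BTU

0.008453 BTU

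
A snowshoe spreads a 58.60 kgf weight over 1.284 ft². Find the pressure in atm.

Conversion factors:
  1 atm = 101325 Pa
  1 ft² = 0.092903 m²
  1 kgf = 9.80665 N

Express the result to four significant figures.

0.04755 atm

58.60 kgf × 9.80665 = 574.67 N
1.284 ft² × 0.092903 = 0.119287 m²
P = F / A = 574.67 N / 0.119287 m² = 4817.54 Pa
4817.54 Pa ÷ (101325 Pa/atm) = 0.0475454 atm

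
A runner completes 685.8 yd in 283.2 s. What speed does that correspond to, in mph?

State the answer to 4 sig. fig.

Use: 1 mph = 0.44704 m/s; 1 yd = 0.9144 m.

4.953 mph

685.8 yd × 0.9144 → 627.096 m
v = d / t = 627.096 m / 283.2 s = 2.21432 m/s
2.21432 m/s ÷ (0.44704 m/s/mph) = 4.95329 mph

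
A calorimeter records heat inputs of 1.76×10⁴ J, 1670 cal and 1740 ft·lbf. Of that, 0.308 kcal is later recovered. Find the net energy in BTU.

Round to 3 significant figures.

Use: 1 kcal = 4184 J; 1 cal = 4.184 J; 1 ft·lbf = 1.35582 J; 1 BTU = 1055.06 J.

24.3 BTU

1.76×10⁴ J (already J)
1670 cal × 4.184 = 6987.28 J
1740 ft·lbf × 1.35582 = 2359.13 J
0.308 kcal × 4184 = 1288.67 J
Result: 17600 + 6987.28 + 2359.13 − 1288.67 = 25657.7 J
In BTU: 25657.7 / 1055.06 = 24.3187 BTU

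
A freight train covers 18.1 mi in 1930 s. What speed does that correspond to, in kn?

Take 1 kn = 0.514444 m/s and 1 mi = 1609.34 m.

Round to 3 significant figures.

29.3 kn

18.1 mi × 1609.34 = 29129.1 m
v = d / t = 29129.1 m / 1930 s = 15.0928 m/s
15.0928 m/s ÷ (0.514444 m/s/kn) = 29.3381 kn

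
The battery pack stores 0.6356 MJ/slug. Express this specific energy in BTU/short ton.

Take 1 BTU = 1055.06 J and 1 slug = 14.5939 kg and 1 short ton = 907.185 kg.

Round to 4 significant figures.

3.745×10⁴ BTU/short ton

0.6356 MJ/slug × 1000000 J/MJ ÷ 14.5939 kg/slug = 43552.4 J/kg
43552.4 J/kg ÷ 1055.06 J/BTU × 907.185 kg/short ton = 37448.2 BTU/short ton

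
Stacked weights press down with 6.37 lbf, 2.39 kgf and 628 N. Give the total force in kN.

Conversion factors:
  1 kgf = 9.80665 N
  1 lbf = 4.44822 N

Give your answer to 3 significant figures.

0.680 kN

6.37 lbf × 4.44822 = 28.3352 N
2.39 kgf × 9.80665 = 23.4379 N
628 N (already N)
Combined: 28.3352 + 23.4379 + 628 = 679.773 N
In kN: 679.773 / 1000 = 0.679773 kN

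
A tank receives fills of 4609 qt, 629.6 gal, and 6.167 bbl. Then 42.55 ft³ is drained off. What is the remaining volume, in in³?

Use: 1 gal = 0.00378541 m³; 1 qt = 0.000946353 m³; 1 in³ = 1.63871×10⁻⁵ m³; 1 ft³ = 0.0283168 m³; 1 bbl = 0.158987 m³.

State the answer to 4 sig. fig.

4609 qt × 0.000946353 = 4.36174 m³
629.6 gal × 0.00378541 = 2.38329 m³
6.167 bbl × 0.158987 = 0.980473 m³
42.55 ft³ × 0.0283168 = 1.20488 m³
Sum: 4.36174 + 2.38329 + 0.980473 − 1.20488 = 6.52062 m³
In in³: 6.52062 / 1.63871×10⁻⁵ = 397912 in³

3.979×10⁵ in³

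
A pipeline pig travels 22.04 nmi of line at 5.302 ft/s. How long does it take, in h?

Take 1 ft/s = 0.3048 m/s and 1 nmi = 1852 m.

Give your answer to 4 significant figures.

7.016 h

22.04 nmi × 1852 = 40818.1 m
5.302 ft/s × 0.3048 = 1.61605 m/s
t = d / v = 40818.1 m / 1.61605 m/s = 25257.9 s
25257.9 s ÷ (3600 s/h) = 7.01608 h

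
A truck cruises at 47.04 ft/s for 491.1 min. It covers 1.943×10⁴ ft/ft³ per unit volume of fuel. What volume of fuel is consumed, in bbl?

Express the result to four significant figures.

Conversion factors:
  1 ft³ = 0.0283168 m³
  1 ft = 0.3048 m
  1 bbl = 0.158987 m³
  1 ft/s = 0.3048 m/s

47.04 ft/s → 14.3378 m/s
491.1 min → 29466 s
d = v × t = 14.3378 × 29466 = 422478 m
1.943×10⁴ ft/ft³ → 209143 m/m³
V = d / (distance per unit fuel) = 422478 / 209143 = 2.02004 m³
In bbl: 2.02004 / 0.158987 = 12.7057 bbl

12.71 bbl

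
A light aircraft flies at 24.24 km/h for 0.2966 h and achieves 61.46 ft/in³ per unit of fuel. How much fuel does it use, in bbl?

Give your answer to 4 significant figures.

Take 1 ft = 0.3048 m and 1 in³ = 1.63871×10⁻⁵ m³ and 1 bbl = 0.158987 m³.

0.03956 bbl

24.24 km/h → 6.73333 m/s
0.2966 h → 1067.76 s
d = v × t = 6.73333 × 1067.76 = 7189.58 m
61.46 ft/in³ → 1.14316×10⁶ m/m³
V = d / (distance per unit fuel) = 7189.58 / 1.14316×10⁶ = 0.00628922 m³
In bbl: 0.00628922 / 0.158987 = 0.0395581 bbl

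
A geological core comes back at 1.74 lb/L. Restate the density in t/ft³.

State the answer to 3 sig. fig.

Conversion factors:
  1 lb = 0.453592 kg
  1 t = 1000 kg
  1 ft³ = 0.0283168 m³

0.0223 t/ft³

1.74 lb/L × 0.453592 kg/lb ÷ 0.001 m³/L = 789.25 kg/m³
789.25 kg/m³ ÷ 1000 kg/t × 0.0283168 m³/ft³ = 0.022349 t/ft³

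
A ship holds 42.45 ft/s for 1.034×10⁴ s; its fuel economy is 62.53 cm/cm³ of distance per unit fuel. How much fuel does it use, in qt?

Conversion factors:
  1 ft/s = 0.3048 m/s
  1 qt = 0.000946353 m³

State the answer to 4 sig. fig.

226.1 qt

42.45 ft/s → 12.9388 m/s
d = v × t = 12.9388 × 10340 = 133787 m
62.53 cm/cm³ → 625300 m/m³
V = d / (distance per unit fuel) = 133787 / 625300 = 0.213957 m³
In qt: 0.213957 / 0.000946353 = 226.086 qt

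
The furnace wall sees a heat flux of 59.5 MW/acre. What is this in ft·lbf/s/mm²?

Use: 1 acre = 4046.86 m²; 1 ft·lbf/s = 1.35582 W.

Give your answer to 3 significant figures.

59.5 MW/acre × 1000000 W/MW ÷ 4046.86 m²/acre = 14702.8 W/m²
14702.8 W/m² ÷ 1.35582 W/ft·lbf/s × 10⁻⁶ m²/mm² = 0.0108442 ft·lbf/s/mm²

0.0108 ft·lbf/s/mm²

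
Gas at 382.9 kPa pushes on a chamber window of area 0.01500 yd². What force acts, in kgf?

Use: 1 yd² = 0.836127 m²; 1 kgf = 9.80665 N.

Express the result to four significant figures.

489.7 kgf

382.9 kPa × 1000 = 382900 Pa
0.01500 yd² × 0.836127 = 0.0125419 m²
F = P × A = 382900 Pa × 0.0125419 m² = 4802.29 N
4802.29 N ÷ (9.80665 N/kgf) = 489.697 kgf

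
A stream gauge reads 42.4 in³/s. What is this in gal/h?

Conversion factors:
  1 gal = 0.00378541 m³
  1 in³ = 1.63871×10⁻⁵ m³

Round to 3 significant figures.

661 gal/h

42.4 in³/s × 1.63871×10⁻⁵ m³/in³ = 6.94813×10⁻⁴ m³/s
6.94813×10⁻⁴ m³/s ÷ 0.00378541 m³/gal × 3600 s/h = 660.781 gal/h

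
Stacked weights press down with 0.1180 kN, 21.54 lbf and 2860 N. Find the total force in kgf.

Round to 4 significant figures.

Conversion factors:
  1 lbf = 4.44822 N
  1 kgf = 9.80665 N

313.4 kgf

0.1180 kN × 1000 = 118 N
21.54 lbf × 4.44822 = 95.8147 N
2860 N (already N)
Sum: 118 + 95.8147 + 2860 = 3073.81 N
In kgf: 3073.81 / 9.80665 = 313.441 kgf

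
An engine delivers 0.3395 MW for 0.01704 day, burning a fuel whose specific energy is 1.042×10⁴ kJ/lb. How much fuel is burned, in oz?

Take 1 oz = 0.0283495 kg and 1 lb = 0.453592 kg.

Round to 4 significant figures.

0.3395 MW → 339500 W
0.01704 day → 1472.26 s
E = P × t = 339500 × 1472.26 = 4.99832×10⁸ J
1.042×10⁴ kJ/lb → 2.29722×10⁷ J/kg
m = E / e_s = 4.99832×10⁸ / 2.29722×10⁷ = 21.7581 kg
In oz: 21.7581 / 0.0283495 = 767.495 oz

767.5 oz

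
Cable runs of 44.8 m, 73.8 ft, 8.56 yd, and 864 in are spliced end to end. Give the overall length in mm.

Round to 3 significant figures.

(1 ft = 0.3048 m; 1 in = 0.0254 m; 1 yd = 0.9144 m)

9.71×10⁴ mm

44.8 m (already m)
73.8 ft × 0.3048 → 22.4942 m
8.56 yd × 0.9144 → 7.82726 m
864 in × 0.0254 → 21.9456 m
Total: 44.8 + 22.4942 + 7.82726 + 21.9456 = 97.0671 m
In mm: 97.0671 / 0.001 = 97067.1 mm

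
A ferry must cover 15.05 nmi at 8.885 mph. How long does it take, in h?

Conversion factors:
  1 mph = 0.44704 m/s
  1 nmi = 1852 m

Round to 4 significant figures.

15.05 nmi × 1852 → 27872.6 m
8.885 mph × 0.44704 → 3.97195 m/s
t = d / v = 27872.6 m / 3.97195 m/s = 7017.36 s
7017.36 s ÷ (3600 s/h) = 1.94927 h

1.949 h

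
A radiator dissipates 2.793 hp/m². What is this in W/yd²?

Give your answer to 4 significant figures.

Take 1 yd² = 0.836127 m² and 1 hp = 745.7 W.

1741 W/yd²

2.793 hp/m² × 745.7 W/hp = 2082.74 W/m²
2082.74 W/m² × 0.836127 m²/yd² = 1741.44 W/yd²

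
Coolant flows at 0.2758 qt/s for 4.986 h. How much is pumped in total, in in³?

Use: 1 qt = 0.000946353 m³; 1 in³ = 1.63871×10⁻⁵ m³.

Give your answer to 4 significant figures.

0.2758 qt/s → 2.61004×10⁻⁴ m³/s
4.986 h → 17949.6 s
V = Q × t = 2.61004×10⁻⁴ × 17949.6 = 4.68492 m³
In in³: 4.68492 / 1.63871×10⁻⁵ = 285891 in³

2.859×10⁵ in³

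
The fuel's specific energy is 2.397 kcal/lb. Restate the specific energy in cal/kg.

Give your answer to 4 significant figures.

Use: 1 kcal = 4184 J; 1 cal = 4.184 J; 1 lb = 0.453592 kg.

2.397 kcal/lb × 4184 J/kcal ÷ 0.453592 kg/lb = 22110.3 J/kg
22110.3 J/kg ÷ 4.184 J/cal = 5284.49 cal/kg

5284 cal/kg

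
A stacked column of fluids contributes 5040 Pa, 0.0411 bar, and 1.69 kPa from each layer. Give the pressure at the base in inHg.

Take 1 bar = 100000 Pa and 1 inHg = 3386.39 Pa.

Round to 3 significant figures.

5040 Pa (already Pa)
0.0411 bar × 100000 → 4110 Pa
1.69 kPa × 1000 → 1690 Pa
Sum: 5040 + 4110 + 1690 = 10840 Pa
In inHg: 10840 / 3386.39 = 3.20105 inHg

3.20 inHg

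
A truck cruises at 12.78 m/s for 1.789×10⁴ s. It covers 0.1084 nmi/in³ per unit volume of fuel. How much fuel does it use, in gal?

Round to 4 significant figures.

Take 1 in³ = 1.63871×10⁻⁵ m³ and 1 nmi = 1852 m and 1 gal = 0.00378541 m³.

d = v × t = 12.78 × 17890 = 228634 m
0.1084 nmi/in³ → 1.22509×10⁷ m/m³
V = d / (distance per unit fuel) = 228634 / 1.22509×10⁷ = 0.0186626 m³
In gal: 0.0186626 / 0.00378541 = 4.93014 gal

4.930 gal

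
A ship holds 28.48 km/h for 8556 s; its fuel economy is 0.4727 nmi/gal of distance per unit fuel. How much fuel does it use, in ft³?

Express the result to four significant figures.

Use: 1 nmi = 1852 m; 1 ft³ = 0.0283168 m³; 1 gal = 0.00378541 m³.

28.48 km/h → 7.91111 m/s
d = v × t = 7.91111 × 8556 = 67687.5 m
0.4727 nmi/gal → 231267 m/m³
V = d / (distance per unit fuel) = 67687.5 / 231267 = 0.292681 m³
In ft³: 0.292681 / 0.0283168 = 10.3359 ft³

10.34 ft³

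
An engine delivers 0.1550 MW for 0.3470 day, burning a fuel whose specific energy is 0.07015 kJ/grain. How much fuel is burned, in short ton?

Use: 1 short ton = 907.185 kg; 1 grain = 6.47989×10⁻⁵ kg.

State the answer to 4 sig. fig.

4.732 short ton

0.1550 MW → 155000 W
0.3470 day → 29980.8 s
E = P × t = 155000 × 29980.8 = 4.64702×10⁹ J
0.07015 kJ/grain → 1.08258×10⁶ J/kg
m = E / e_s = 4.64702×10⁹ / 1.08258×10⁶ = 4292.54 kg
In short ton: 4292.54 / 907.185 = 4.73171 short ton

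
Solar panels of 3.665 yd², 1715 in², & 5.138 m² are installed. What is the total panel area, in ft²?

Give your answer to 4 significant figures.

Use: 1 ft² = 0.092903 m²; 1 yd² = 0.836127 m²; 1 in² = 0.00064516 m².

3.665 yd² × 0.836127 → 3.06441 m²
1715 in² × 0.00064516 → 1.10645 m²
5.138 m² (already m²)
Sum: 3.06441 + 1.10645 + 5.138 = 9.30886 m²
In ft²: 9.30886 / 0.092903 = 100.2 ft²

100.2 ft²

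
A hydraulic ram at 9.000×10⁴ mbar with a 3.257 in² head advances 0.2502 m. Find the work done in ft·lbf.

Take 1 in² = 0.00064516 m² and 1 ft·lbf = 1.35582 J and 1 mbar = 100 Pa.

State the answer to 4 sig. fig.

9.000×10⁴ mbar → 9×10⁶ Pa
3.257 in² → 0.00210129 m²
F = P × A = 9×10⁶ × 0.00210129 = 18911.6 N
W = F × d = 18911.6 × 0.2502 = 4731.68 J
In ft·lbf: 4731.68 / 1.35582 = 3489.9 ft·lbf

3490 ft·lbf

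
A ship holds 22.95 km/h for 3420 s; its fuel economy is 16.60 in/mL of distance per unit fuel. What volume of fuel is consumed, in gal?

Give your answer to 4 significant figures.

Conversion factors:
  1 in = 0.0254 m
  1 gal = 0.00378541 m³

13.66 gal

22.95 km/h → 6.375 m/s
d = v × t = 6.375 × 3420 = 21802.5 m
16.60 in/mL → 421640 m/m³
V = d / (distance per unit fuel) = 21802.5 / 421640 = 0.0517088 m³
In gal: 0.0517088 / 0.00378541 = 13.66 gal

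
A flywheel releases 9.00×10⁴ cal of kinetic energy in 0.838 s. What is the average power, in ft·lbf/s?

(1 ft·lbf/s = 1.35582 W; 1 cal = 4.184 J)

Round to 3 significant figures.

3.31×10⁵ ft·lbf/s

9.00×10⁴ cal × 4.184 → 376560 J
P = E / t = 376560 J / 0.838 s = 449356 W
449356 W ÷ (1.35582 W/ft·lbf/s) = 331427 ft·lbf/s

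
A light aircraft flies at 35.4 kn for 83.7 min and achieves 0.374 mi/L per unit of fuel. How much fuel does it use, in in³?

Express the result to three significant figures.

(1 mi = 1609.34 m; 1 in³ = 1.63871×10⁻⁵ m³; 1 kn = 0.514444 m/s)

35.4 kn → 18.2113 m/s
83.7 min → 5022 s
d = v × t = 18.2113 × 5022 = 91457.1 m
0.374 mi/L → 601893 m/m³
V = d / (distance per unit fuel) = 91457.1 / 601893 = 0.151949 m³
In in³: 0.151949 / 1.63871×10⁻⁵ = 9272.48 in³

9270 in³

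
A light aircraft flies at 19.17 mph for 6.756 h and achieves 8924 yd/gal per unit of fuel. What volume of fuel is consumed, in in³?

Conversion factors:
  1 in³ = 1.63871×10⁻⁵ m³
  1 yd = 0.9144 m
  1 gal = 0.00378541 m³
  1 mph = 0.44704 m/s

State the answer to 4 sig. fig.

5900 in³

19.17 mph → 8.56976 m/s
6.756 h → 24321.6 s
d = v × t = 8.56976 × 24321.6 = 208430 m
8924 yd/gal → 2.15567×10⁶ m/m³
V = d / (distance per unit fuel) = 208430 / 2.15567×10⁶ = 0.0966892 m³
In in³: 0.0966892 / 1.63871×10⁻⁵ = 5900.32 in³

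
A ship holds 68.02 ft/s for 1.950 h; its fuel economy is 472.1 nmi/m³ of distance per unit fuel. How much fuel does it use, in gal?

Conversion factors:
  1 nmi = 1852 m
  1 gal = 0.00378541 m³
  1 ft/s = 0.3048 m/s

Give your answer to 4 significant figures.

68.02 ft/s → 20.7325 m/s
1.950 h → 7020 s
d = v × t = 20.7325 × 7020 = 145542 m
472.1 nmi/m³ → 874329 m/m³
V = d / (distance per unit fuel) = 145542 / 874329 = 0.166461 m³
In gal: 0.166461 / 0.00378541 = 43.9744 gal

43.97 gal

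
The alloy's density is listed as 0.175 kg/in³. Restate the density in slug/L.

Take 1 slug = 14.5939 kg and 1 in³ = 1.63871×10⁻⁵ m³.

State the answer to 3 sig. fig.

0.732 slug/L

0.175 kg/in³ ÷ 1.63871×10⁻⁵ m³/in³ = 10679.1 kg/m³
10679.1 kg/m³ ÷ 14.5939 kg/slug × 0.001 m³/L = 0.731751 slug/L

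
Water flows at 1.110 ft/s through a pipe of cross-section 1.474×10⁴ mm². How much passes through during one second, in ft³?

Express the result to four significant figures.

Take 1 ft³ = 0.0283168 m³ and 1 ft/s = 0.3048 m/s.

1.110 ft/s × 0.3048 = 0.338328 m/s
1.474×10⁴ mm² × 10⁻⁶ = 0.01474 m²
V = v × A × t = 0.338328 m/s × 0.01474 m² × 1 s = 0.00498695 m³
0.00498695 m³ ÷ (0.0283168 m³/ft³) = 0.176113 ft³

0.1761 ft³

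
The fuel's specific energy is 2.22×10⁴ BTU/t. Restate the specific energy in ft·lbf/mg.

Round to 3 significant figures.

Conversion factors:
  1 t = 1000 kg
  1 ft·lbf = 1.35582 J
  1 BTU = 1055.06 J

2.22×10⁴ BTU/t × 1055.06 J/BTU ÷ 1000 kg/t = 23422.3 J/kg
23422.3 J/kg ÷ 1.35582 J/ft·lbf × 10⁻⁶ kg/mg = 0.0172754 ft·lbf/mg

0.0173 ft·lbf/mg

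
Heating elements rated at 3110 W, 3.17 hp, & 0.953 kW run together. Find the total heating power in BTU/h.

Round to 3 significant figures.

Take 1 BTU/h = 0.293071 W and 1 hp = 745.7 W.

2.19×10⁴ BTU/h

3110 W (already W)
3.17 hp × 745.7 = 2363.87 W
0.953 kW × 1000 = 953 W
Sum: 3110 + 2363.87 + 953 = 6426.87 W
In BTU/h: 6426.87 / 0.293071 = 21929.4 BTU/h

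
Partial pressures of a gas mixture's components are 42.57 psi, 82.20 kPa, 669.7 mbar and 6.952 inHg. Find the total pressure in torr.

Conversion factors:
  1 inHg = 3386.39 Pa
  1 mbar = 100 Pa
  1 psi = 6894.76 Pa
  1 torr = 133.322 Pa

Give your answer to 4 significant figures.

3497 torr

42.57 psi × 6894.76 = 293510 Pa
82.20 kPa × 1000 = 82200 Pa
669.7 mbar × 100 = 66970 Pa
6.952 inHg × 3386.39 = 23542.2 Pa
Total: 293510 + 82200 + 66970 + 23542.2 = 466222 Pa
In torr: 466222 / 133.322 = 3496.96 torr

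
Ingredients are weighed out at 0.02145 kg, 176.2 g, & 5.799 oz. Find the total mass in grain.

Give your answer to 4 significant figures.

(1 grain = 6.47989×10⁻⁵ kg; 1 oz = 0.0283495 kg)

0.02145 kg (already kg)
176.2 g × 0.001 = 0.1762 kg
5.799 oz × 0.0283495 = 0.164399 kg
Total: 0.02145 + 0.1762 + 0.164399 = 0.362049 kg
In grain: 0.362049 / 6.47989×10⁻⁵ = 5587.27 grain

5587 grain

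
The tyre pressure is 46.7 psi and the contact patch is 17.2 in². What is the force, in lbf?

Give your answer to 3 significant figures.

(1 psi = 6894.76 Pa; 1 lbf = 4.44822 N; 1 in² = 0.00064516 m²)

803 lbf

46.7 psi × 6894.76 → 321985 Pa
17.2 in² × 0.00064516 → 0.0110968 m²
F = P × A = 321985 Pa × 0.0110968 m² = 3573 N
3573 N ÷ (4.44822 N/lbf) = 803.243 lbf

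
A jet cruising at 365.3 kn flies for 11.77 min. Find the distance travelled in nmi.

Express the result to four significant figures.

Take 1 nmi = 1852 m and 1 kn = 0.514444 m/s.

365.3 kn × 0.514444 → 187.926 m/s
11.77 min × 60 → 706.2 s
d = v × t = 187.926 m/s × 706.2 s = 132713 m
132713 m ÷ (1852 m/nmi) = 71.6593 nmi

71.66 nmi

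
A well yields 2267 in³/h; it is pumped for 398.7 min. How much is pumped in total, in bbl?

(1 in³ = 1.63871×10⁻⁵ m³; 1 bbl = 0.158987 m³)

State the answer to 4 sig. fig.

2267 in³/h → 1.03193×10⁻⁵ m³/s
398.7 min → 23922 s
V = Q × t = 1.03193×10⁻⁵ × 23922 = 0.246858 m³
In bbl: 0.246858 / 0.158987 = 1.55269 bbl

1.553 bbl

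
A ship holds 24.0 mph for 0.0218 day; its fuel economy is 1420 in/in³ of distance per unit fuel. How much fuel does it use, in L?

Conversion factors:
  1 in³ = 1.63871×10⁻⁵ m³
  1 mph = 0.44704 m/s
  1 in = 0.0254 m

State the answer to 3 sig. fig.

9.18 L

24.0 mph → 10.729 m/s
0.0218 day → 1883.52 s
d = v × t = 10.729 × 1883.52 = 20208.3 m
1420 in/in³ → 2.201×10⁶ m/m³
V = d / (distance per unit fuel) = 20208.3 / 2.201×10⁶ = 0.00918142 m³
In L: 0.00918142 / 0.001 = 9.18142 L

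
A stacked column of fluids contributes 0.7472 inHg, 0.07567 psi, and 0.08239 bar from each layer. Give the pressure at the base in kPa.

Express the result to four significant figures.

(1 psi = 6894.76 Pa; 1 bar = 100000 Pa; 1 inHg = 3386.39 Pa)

11.29 kPa

0.7472 inHg × 3386.39 = 2530.31 Pa
0.07567 psi × 6894.76 = 521.726 Pa
0.08239 bar × 100000 = 8239 Pa
Combined: 2530.31 + 521.726 + 8239 = 11291 Pa
In kPa: 11291 / 1000 = 11.291 kPa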